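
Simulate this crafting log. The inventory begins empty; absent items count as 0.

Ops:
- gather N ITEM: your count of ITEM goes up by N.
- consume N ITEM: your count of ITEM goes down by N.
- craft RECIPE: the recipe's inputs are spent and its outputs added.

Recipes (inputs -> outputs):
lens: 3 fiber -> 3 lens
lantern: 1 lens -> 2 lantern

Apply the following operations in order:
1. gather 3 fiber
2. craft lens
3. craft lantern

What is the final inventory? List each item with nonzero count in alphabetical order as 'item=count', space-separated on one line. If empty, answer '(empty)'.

Answer: lantern=2 lens=2

Derivation:
After 1 (gather 3 fiber): fiber=3
After 2 (craft lens): lens=3
After 3 (craft lantern): lantern=2 lens=2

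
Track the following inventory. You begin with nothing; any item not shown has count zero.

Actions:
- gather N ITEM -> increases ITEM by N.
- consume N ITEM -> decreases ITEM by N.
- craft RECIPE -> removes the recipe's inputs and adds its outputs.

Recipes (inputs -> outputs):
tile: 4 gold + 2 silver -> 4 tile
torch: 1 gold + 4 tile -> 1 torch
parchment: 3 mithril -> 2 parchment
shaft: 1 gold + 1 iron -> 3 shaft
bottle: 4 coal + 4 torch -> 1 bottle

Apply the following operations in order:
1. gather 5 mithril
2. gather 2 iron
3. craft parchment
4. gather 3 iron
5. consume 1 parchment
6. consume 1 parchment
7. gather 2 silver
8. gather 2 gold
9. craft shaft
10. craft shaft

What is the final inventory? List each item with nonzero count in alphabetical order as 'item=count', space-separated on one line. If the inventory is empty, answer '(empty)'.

Answer: iron=3 mithril=2 shaft=6 silver=2

Derivation:
After 1 (gather 5 mithril): mithril=5
After 2 (gather 2 iron): iron=2 mithril=5
After 3 (craft parchment): iron=2 mithril=2 parchment=2
After 4 (gather 3 iron): iron=5 mithril=2 parchment=2
After 5 (consume 1 parchment): iron=5 mithril=2 parchment=1
After 6 (consume 1 parchment): iron=5 mithril=2
After 7 (gather 2 silver): iron=5 mithril=2 silver=2
After 8 (gather 2 gold): gold=2 iron=5 mithril=2 silver=2
After 9 (craft shaft): gold=1 iron=4 mithril=2 shaft=3 silver=2
After 10 (craft shaft): iron=3 mithril=2 shaft=6 silver=2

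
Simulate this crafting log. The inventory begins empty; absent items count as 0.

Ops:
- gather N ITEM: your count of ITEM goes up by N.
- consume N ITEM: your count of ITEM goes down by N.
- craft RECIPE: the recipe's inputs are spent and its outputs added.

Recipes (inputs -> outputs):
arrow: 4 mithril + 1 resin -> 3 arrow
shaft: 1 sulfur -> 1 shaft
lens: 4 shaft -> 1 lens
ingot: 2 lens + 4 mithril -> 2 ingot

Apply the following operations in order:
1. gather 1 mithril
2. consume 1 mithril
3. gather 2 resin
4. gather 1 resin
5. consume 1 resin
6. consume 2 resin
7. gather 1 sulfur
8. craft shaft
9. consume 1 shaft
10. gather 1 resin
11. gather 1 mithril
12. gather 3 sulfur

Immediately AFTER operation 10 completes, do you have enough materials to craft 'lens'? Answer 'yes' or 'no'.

After 1 (gather 1 mithril): mithril=1
After 2 (consume 1 mithril): (empty)
After 3 (gather 2 resin): resin=2
After 4 (gather 1 resin): resin=3
After 5 (consume 1 resin): resin=2
After 6 (consume 2 resin): (empty)
After 7 (gather 1 sulfur): sulfur=1
After 8 (craft shaft): shaft=1
After 9 (consume 1 shaft): (empty)
After 10 (gather 1 resin): resin=1

Answer: no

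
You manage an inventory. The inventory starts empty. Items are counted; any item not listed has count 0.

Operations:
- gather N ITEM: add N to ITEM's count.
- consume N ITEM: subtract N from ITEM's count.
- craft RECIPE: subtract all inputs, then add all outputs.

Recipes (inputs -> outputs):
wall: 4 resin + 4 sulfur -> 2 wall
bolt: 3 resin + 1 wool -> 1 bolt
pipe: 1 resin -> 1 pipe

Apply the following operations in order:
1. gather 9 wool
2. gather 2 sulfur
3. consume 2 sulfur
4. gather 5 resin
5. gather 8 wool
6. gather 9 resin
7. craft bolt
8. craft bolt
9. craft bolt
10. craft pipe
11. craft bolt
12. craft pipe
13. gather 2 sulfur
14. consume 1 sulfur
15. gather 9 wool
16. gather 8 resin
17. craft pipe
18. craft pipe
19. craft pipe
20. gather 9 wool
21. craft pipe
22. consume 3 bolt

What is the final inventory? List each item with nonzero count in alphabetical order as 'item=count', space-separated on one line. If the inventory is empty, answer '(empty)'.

After 1 (gather 9 wool): wool=9
After 2 (gather 2 sulfur): sulfur=2 wool=9
After 3 (consume 2 sulfur): wool=9
After 4 (gather 5 resin): resin=5 wool=9
After 5 (gather 8 wool): resin=5 wool=17
After 6 (gather 9 resin): resin=14 wool=17
After 7 (craft bolt): bolt=1 resin=11 wool=16
After 8 (craft bolt): bolt=2 resin=8 wool=15
After 9 (craft bolt): bolt=3 resin=5 wool=14
After 10 (craft pipe): bolt=3 pipe=1 resin=4 wool=14
After 11 (craft bolt): bolt=4 pipe=1 resin=1 wool=13
After 12 (craft pipe): bolt=4 pipe=2 wool=13
After 13 (gather 2 sulfur): bolt=4 pipe=2 sulfur=2 wool=13
After 14 (consume 1 sulfur): bolt=4 pipe=2 sulfur=1 wool=13
After 15 (gather 9 wool): bolt=4 pipe=2 sulfur=1 wool=22
After 16 (gather 8 resin): bolt=4 pipe=2 resin=8 sulfur=1 wool=22
After 17 (craft pipe): bolt=4 pipe=3 resin=7 sulfur=1 wool=22
After 18 (craft pipe): bolt=4 pipe=4 resin=6 sulfur=1 wool=22
After 19 (craft pipe): bolt=4 pipe=5 resin=5 sulfur=1 wool=22
After 20 (gather 9 wool): bolt=4 pipe=5 resin=5 sulfur=1 wool=31
After 21 (craft pipe): bolt=4 pipe=6 resin=4 sulfur=1 wool=31
After 22 (consume 3 bolt): bolt=1 pipe=6 resin=4 sulfur=1 wool=31

Answer: bolt=1 pipe=6 resin=4 sulfur=1 wool=31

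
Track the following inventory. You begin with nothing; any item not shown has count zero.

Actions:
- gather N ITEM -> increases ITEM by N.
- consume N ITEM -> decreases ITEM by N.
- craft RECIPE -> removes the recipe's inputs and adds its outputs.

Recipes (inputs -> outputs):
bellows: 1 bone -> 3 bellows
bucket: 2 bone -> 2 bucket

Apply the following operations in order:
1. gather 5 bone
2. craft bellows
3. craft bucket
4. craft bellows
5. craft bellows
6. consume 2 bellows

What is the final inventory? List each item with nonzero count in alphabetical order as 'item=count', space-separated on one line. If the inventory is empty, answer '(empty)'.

Answer: bellows=7 bucket=2

Derivation:
After 1 (gather 5 bone): bone=5
After 2 (craft bellows): bellows=3 bone=4
After 3 (craft bucket): bellows=3 bone=2 bucket=2
After 4 (craft bellows): bellows=6 bone=1 bucket=2
After 5 (craft bellows): bellows=9 bucket=2
After 6 (consume 2 bellows): bellows=7 bucket=2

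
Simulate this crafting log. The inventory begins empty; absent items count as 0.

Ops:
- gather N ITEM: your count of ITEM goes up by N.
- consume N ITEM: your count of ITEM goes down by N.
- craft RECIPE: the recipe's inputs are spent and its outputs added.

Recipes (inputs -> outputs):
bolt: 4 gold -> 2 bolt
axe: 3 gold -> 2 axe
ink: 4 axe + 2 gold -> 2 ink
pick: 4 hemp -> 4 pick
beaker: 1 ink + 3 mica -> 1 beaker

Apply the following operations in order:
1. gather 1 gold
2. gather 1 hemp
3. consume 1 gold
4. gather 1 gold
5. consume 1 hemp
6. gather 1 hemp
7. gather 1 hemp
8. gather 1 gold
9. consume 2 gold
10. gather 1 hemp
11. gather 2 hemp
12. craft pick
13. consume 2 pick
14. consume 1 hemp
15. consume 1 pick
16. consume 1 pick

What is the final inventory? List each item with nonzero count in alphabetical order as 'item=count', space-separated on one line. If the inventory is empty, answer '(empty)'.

Answer: (empty)

Derivation:
After 1 (gather 1 gold): gold=1
After 2 (gather 1 hemp): gold=1 hemp=1
After 3 (consume 1 gold): hemp=1
After 4 (gather 1 gold): gold=1 hemp=1
After 5 (consume 1 hemp): gold=1
After 6 (gather 1 hemp): gold=1 hemp=1
After 7 (gather 1 hemp): gold=1 hemp=2
After 8 (gather 1 gold): gold=2 hemp=2
After 9 (consume 2 gold): hemp=2
After 10 (gather 1 hemp): hemp=3
After 11 (gather 2 hemp): hemp=5
After 12 (craft pick): hemp=1 pick=4
After 13 (consume 2 pick): hemp=1 pick=2
After 14 (consume 1 hemp): pick=2
After 15 (consume 1 pick): pick=1
After 16 (consume 1 pick): (empty)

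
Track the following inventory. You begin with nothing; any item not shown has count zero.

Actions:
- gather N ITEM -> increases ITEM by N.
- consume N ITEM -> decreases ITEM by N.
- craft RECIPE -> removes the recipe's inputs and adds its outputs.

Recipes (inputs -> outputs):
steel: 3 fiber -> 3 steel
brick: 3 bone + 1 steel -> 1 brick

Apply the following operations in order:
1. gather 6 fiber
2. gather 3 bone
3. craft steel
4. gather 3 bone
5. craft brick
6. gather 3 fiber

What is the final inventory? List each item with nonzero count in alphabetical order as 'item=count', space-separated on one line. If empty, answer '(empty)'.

Answer: bone=3 brick=1 fiber=6 steel=2

Derivation:
After 1 (gather 6 fiber): fiber=6
After 2 (gather 3 bone): bone=3 fiber=6
After 3 (craft steel): bone=3 fiber=3 steel=3
After 4 (gather 3 bone): bone=6 fiber=3 steel=3
After 5 (craft brick): bone=3 brick=1 fiber=3 steel=2
After 6 (gather 3 fiber): bone=3 brick=1 fiber=6 steel=2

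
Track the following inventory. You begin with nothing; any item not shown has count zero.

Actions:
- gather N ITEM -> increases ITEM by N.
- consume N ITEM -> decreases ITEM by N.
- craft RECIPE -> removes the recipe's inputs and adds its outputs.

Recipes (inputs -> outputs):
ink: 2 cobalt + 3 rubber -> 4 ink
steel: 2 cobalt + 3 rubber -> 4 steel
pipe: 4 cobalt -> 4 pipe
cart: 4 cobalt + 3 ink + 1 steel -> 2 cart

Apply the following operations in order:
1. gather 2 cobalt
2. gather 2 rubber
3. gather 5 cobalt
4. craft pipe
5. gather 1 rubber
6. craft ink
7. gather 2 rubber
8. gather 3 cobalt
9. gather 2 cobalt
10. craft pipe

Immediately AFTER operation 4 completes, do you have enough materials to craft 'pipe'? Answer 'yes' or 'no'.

After 1 (gather 2 cobalt): cobalt=2
After 2 (gather 2 rubber): cobalt=2 rubber=2
After 3 (gather 5 cobalt): cobalt=7 rubber=2
After 4 (craft pipe): cobalt=3 pipe=4 rubber=2

Answer: no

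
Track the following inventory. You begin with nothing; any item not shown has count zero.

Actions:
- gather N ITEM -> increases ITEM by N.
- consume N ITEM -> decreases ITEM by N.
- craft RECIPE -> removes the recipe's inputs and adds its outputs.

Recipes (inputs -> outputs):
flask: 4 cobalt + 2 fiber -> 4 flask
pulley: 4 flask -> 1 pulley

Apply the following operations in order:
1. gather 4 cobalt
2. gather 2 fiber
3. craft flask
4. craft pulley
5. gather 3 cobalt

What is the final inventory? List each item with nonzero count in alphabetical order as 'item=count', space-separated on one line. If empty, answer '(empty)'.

After 1 (gather 4 cobalt): cobalt=4
After 2 (gather 2 fiber): cobalt=4 fiber=2
After 3 (craft flask): flask=4
After 4 (craft pulley): pulley=1
After 5 (gather 3 cobalt): cobalt=3 pulley=1

Answer: cobalt=3 pulley=1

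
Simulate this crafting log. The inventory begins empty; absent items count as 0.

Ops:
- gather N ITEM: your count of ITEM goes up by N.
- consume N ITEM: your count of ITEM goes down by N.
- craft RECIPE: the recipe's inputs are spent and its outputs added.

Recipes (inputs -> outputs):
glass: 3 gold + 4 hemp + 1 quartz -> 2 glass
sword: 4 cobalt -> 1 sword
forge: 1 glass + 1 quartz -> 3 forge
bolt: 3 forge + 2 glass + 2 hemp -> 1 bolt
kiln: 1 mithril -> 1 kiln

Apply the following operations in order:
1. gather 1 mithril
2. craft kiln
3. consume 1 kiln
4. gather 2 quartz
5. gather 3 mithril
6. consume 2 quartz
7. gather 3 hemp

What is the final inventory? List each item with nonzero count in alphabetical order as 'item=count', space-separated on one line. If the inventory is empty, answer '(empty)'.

Answer: hemp=3 mithril=3

Derivation:
After 1 (gather 1 mithril): mithril=1
After 2 (craft kiln): kiln=1
After 3 (consume 1 kiln): (empty)
After 4 (gather 2 quartz): quartz=2
After 5 (gather 3 mithril): mithril=3 quartz=2
After 6 (consume 2 quartz): mithril=3
After 7 (gather 3 hemp): hemp=3 mithril=3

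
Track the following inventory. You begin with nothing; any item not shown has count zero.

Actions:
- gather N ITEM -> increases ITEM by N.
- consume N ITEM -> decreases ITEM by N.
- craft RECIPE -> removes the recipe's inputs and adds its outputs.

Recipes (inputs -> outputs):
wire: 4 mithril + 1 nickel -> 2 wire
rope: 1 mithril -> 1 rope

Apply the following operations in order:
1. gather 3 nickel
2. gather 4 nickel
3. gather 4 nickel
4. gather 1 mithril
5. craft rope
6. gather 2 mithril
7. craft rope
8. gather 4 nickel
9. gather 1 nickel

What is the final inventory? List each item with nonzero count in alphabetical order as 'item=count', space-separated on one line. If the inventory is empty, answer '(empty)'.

Answer: mithril=1 nickel=16 rope=2

Derivation:
After 1 (gather 3 nickel): nickel=3
After 2 (gather 4 nickel): nickel=7
After 3 (gather 4 nickel): nickel=11
After 4 (gather 1 mithril): mithril=1 nickel=11
After 5 (craft rope): nickel=11 rope=1
After 6 (gather 2 mithril): mithril=2 nickel=11 rope=1
After 7 (craft rope): mithril=1 nickel=11 rope=2
After 8 (gather 4 nickel): mithril=1 nickel=15 rope=2
After 9 (gather 1 nickel): mithril=1 nickel=16 rope=2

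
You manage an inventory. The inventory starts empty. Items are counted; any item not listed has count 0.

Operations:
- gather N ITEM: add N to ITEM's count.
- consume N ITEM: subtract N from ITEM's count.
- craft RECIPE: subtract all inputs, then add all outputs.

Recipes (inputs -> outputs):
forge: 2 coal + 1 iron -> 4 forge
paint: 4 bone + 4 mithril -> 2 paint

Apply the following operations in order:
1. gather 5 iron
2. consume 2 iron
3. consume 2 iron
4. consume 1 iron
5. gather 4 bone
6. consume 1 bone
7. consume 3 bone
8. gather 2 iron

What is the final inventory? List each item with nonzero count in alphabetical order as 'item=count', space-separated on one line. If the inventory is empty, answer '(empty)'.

Answer: iron=2

Derivation:
After 1 (gather 5 iron): iron=5
After 2 (consume 2 iron): iron=3
After 3 (consume 2 iron): iron=1
After 4 (consume 1 iron): (empty)
After 5 (gather 4 bone): bone=4
After 6 (consume 1 bone): bone=3
After 7 (consume 3 bone): (empty)
After 8 (gather 2 iron): iron=2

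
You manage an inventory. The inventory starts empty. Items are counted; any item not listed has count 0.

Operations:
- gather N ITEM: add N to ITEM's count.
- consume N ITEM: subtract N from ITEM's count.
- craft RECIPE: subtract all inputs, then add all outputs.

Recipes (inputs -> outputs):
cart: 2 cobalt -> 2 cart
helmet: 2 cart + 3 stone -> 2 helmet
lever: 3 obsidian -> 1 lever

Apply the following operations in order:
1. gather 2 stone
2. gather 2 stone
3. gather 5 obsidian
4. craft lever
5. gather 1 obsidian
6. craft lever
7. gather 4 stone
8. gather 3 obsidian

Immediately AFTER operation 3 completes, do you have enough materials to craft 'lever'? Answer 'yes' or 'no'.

After 1 (gather 2 stone): stone=2
After 2 (gather 2 stone): stone=4
After 3 (gather 5 obsidian): obsidian=5 stone=4

Answer: yes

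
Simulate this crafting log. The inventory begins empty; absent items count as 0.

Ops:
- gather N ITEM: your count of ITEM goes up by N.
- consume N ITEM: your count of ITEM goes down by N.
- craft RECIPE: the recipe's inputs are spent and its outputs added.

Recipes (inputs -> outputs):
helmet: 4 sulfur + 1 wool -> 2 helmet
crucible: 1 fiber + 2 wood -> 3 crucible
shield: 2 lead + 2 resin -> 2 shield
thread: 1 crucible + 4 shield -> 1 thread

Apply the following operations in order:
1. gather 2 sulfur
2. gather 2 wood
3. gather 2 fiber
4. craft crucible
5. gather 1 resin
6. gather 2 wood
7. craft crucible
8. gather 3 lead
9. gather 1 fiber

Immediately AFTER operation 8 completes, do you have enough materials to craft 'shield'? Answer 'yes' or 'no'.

Answer: no

Derivation:
After 1 (gather 2 sulfur): sulfur=2
After 2 (gather 2 wood): sulfur=2 wood=2
After 3 (gather 2 fiber): fiber=2 sulfur=2 wood=2
After 4 (craft crucible): crucible=3 fiber=1 sulfur=2
After 5 (gather 1 resin): crucible=3 fiber=1 resin=1 sulfur=2
After 6 (gather 2 wood): crucible=3 fiber=1 resin=1 sulfur=2 wood=2
After 7 (craft crucible): crucible=6 resin=1 sulfur=2
After 8 (gather 3 lead): crucible=6 lead=3 resin=1 sulfur=2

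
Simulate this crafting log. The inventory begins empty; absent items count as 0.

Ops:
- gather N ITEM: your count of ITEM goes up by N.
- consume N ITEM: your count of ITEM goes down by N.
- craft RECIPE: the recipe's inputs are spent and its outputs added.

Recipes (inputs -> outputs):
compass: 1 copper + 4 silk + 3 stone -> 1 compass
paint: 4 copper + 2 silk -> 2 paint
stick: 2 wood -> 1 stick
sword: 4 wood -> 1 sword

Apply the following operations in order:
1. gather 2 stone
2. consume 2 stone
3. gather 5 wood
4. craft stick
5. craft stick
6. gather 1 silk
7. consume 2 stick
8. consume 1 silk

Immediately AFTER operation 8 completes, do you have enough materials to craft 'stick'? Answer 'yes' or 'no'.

After 1 (gather 2 stone): stone=2
After 2 (consume 2 stone): (empty)
After 3 (gather 5 wood): wood=5
After 4 (craft stick): stick=1 wood=3
After 5 (craft stick): stick=2 wood=1
After 6 (gather 1 silk): silk=1 stick=2 wood=1
After 7 (consume 2 stick): silk=1 wood=1
After 8 (consume 1 silk): wood=1

Answer: no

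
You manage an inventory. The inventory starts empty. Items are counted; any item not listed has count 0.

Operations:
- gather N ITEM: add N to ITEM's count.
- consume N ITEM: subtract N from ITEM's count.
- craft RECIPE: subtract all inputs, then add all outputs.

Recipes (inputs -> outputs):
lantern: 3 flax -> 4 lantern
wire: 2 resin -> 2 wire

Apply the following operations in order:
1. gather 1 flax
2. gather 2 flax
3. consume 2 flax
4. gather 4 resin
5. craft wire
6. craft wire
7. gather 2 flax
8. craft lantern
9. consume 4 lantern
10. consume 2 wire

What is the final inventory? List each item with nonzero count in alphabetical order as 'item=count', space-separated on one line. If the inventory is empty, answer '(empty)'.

After 1 (gather 1 flax): flax=1
After 2 (gather 2 flax): flax=3
After 3 (consume 2 flax): flax=1
After 4 (gather 4 resin): flax=1 resin=4
After 5 (craft wire): flax=1 resin=2 wire=2
After 6 (craft wire): flax=1 wire=4
After 7 (gather 2 flax): flax=3 wire=4
After 8 (craft lantern): lantern=4 wire=4
After 9 (consume 4 lantern): wire=4
After 10 (consume 2 wire): wire=2

Answer: wire=2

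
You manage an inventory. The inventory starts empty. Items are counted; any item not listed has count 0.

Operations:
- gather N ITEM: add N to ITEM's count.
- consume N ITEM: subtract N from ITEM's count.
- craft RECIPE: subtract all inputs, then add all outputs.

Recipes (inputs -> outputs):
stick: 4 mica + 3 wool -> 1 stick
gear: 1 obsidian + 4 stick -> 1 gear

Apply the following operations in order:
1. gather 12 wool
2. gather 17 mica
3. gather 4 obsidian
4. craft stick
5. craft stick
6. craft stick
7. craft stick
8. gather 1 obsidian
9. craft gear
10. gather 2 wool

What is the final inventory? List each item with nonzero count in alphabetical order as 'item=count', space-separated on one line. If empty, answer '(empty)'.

Answer: gear=1 mica=1 obsidian=4 wool=2

Derivation:
After 1 (gather 12 wool): wool=12
After 2 (gather 17 mica): mica=17 wool=12
After 3 (gather 4 obsidian): mica=17 obsidian=4 wool=12
After 4 (craft stick): mica=13 obsidian=4 stick=1 wool=9
After 5 (craft stick): mica=9 obsidian=4 stick=2 wool=6
After 6 (craft stick): mica=5 obsidian=4 stick=3 wool=3
After 7 (craft stick): mica=1 obsidian=4 stick=4
After 8 (gather 1 obsidian): mica=1 obsidian=5 stick=4
After 9 (craft gear): gear=1 mica=1 obsidian=4
After 10 (gather 2 wool): gear=1 mica=1 obsidian=4 wool=2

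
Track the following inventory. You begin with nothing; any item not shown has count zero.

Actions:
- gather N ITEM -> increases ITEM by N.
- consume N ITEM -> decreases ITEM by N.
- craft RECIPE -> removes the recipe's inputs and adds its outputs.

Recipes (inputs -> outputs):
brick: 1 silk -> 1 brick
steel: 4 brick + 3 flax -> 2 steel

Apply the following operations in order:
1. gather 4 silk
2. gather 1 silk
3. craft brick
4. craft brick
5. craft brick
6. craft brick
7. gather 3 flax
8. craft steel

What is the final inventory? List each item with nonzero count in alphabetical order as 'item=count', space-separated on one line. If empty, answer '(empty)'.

Answer: silk=1 steel=2

Derivation:
After 1 (gather 4 silk): silk=4
After 2 (gather 1 silk): silk=5
After 3 (craft brick): brick=1 silk=4
After 4 (craft brick): brick=2 silk=3
After 5 (craft brick): brick=3 silk=2
After 6 (craft brick): brick=4 silk=1
After 7 (gather 3 flax): brick=4 flax=3 silk=1
After 8 (craft steel): silk=1 steel=2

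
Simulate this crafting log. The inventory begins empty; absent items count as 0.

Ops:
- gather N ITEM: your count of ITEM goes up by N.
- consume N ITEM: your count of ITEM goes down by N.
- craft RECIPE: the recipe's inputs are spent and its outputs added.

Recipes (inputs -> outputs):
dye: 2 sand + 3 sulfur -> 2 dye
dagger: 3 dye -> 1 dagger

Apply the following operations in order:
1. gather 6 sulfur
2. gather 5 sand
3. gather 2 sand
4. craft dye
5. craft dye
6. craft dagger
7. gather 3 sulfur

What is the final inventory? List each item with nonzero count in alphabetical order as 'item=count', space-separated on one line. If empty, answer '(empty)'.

After 1 (gather 6 sulfur): sulfur=6
After 2 (gather 5 sand): sand=5 sulfur=6
After 3 (gather 2 sand): sand=7 sulfur=6
After 4 (craft dye): dye=2 sand=5 sulfur=3
After 5 (craft dye): dye=4 sand=3
After 6 (craft dagger): dagger=1 dye=1 sand=3
After 7 (gather 3 sulfur): dagger=1 dye=1 sand=3 sulfur=3

Answer: dagger=1 dye=1 sand=3 sulfur=3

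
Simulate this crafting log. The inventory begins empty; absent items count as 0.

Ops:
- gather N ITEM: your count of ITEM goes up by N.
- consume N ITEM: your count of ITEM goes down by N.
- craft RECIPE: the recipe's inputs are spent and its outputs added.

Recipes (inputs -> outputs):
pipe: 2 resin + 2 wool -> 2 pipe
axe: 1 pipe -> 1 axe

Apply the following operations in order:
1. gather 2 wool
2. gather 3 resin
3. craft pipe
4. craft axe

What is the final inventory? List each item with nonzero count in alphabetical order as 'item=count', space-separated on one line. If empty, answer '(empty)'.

Answer: axe=1 pipe=1 resin=1

Derivation:
After 1 (gather 2 wool): wool=2
After 2 (gather 3 resin): resin=3 wool=2
After 3 (craft pipe): pipe=2 resin=1
After 4 (craft axe): axe=1 pipe=1 resin=1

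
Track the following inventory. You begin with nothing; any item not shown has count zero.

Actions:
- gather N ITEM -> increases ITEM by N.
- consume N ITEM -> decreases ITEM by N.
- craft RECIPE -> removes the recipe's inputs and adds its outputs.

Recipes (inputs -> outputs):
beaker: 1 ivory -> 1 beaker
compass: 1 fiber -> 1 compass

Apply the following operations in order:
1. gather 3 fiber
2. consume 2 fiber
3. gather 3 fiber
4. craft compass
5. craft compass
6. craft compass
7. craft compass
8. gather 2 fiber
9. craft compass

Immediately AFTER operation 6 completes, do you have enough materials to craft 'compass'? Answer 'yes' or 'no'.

Answer: yes

Derivation:
After 1 (gather 3 fiber): fiber=3
After 2 (consume 2 fiber): fiber=1
After 3 (gather 3 fiber): fiber=4
After 4 (craft compass): compass=1 fiber=3
After 5 (craft compass): compass=2 fiber=2
After 6 (craft compass): compass=3 fiber=1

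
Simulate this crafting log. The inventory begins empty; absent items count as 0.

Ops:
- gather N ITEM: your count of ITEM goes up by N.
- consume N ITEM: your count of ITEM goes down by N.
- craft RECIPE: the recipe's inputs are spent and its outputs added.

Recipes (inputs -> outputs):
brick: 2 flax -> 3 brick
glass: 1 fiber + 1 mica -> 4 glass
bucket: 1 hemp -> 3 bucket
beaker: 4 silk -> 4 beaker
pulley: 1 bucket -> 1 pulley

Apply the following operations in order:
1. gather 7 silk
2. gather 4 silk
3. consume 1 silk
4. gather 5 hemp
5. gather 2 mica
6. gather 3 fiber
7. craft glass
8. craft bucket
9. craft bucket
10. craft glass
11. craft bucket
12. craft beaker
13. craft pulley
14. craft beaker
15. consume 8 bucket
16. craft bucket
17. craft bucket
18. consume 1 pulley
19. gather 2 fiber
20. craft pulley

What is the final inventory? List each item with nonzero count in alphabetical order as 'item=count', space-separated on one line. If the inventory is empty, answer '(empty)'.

Answer: beaker=8 bucket=5 fiber=3 glass=8 pulley=1 silk=2

Derivation:
After 1 (gather 7 silk): silk=7
After 2 (gather 4 silk): silk=11
After 3 (consume 1 silk): silk=10
After 4 (gather 5 hemp): hemp=5 silk=10
After 5 (gather 2 mica): hemp=5 mica=2 silk=10
After 6 (gather 3 fiber): fiber=3 hemp=5 mica=2 silk=10
After 7 (craft glass): fiber=2 glass=4 hemp=5 mica=1 silk=10
After 8 (craft bucket): bucket=3 fiber=2 glass=4 hemp=4 mica=1 silk=10
After 9 (craft bucket): bucket=6 fiber=2 glass=4 hemp=3 mica=1 silk=10
After 10 (craft glass): bucket=6 fiber=1 glass=8 hemp=3 silk=10
After 11 (craft bucket): bucket=9 fiber=1 glass=8 hemp=2 silk=10
After 12 (craft beaker): beaker=4 bucket=9 fiber=1 glass=8 hemp=2 silk=6
After 13 (craft pulley): beaker=4 bucket=8 fiber=1 glass=8 hemp=2 pulley=1 silk=6
After 14 (craft beaker): beaker=8 bucket=8 fiber=1 glass=8 hemp=2 pulley=1 silk=2
After 15 (consume 8 bucket): beaker=8 fiber=1 glass=8 hemp=2 pulley=1 silk=2
After 16 (craft bucket): beaker=8 bucket=3 fiber=1 glass=8 hemp=1 pulley=1 silk=2
After 17 (craft bucket): beaker=8 bucket=6 fiber=1 glass=8 pulley=1 silk=2
After 18 (consume 1 pulley): beaker=8 bucket=6 fiber=1 glass=8 silk=2
After 19 (gather 2 fiber): beaker=8 bucket=6 fiber=3 glass=8 silk=2
After 20 (craft pulley): beaker=8 bucket=5 fiber=3 glass=8 pulley=1 silk=2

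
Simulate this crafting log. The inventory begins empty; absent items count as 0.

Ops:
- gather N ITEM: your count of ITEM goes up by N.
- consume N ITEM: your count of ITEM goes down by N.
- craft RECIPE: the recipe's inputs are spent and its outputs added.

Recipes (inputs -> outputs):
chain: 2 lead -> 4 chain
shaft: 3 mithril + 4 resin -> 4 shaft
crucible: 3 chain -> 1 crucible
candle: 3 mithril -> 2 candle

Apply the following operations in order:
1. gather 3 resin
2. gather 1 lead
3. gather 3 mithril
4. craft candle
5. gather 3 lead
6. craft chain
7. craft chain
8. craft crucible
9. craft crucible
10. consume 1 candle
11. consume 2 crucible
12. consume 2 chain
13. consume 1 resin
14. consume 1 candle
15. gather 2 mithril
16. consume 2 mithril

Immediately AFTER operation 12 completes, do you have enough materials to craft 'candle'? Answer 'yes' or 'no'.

After 1 (gather 3 resin): resin=3
After 2 (gather 1 lead): lead=1 resin=3
After 3 (gather 3 mithril): lead=1 mithril=3 resin=3
After 4 (craft candle): candle=2 lead=1 resin=3
After 5 (gather 3 lead): candle=2 lead=4 resin=3
After 6 (craft chain): candle=2 chain=4 lead=2 resin=3
After 7 (craft chain): candle=2 chain=8 resin=3
After 8 (craft crucible): candle=2 chain=5 crucible=1 resin=3
After 9 (craft crucible): candle=2 chain=2 crucible=2 resin=3
After 10 (consume 1 candle): candle=1 chain=2 crucible=2 resin=3
After 11 (consume 2 crucible): candle=1 chain=2 resin=3
After 12 (consume 2 chain): candle=1 resin=3

Answer: no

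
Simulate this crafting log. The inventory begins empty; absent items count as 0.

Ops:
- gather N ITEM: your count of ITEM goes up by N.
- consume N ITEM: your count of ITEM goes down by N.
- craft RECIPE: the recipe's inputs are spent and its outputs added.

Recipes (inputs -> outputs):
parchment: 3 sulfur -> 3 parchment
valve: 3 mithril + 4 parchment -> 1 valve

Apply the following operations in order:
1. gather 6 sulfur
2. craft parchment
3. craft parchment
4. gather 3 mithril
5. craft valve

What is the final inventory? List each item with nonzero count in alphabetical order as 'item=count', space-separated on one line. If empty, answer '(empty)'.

Answer: parchment=2 valve=1

Derivation:
After 1 (gather 6 sulfur): sulfur=6
After 2 (craft parchment): parchment=3 sulfur=3
After 3 (craft parchment): parchment=6
After 4 (gather 3 mithril): mithril=3 parchment=6
After 5 (craft valve): parchment=2 valve=1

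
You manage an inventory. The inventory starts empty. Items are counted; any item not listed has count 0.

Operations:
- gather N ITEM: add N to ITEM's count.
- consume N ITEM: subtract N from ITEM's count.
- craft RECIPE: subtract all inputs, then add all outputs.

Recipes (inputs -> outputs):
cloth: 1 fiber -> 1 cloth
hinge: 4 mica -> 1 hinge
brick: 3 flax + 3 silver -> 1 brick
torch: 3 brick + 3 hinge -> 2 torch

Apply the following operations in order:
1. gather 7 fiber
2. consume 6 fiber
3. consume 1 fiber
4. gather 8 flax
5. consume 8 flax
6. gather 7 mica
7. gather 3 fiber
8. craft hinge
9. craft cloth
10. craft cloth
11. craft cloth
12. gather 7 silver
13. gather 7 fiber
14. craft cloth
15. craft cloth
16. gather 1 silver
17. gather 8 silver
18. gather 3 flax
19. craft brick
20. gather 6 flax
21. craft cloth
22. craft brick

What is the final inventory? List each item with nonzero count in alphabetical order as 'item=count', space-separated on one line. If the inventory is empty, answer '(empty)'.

After 1 (gather 7 fiber): fiber=7
After 2 (consume 6 fiber): fiber=1
After 3 (consume 1 fiber): (empty)
After 4 (gather 8 flax): flax=8
After 5 (consume 8 flax): (empty)
After 6 (gather 7 mica): mica=7
After 7 (gather 3 fiber): fiber=3 mica=7
After 8 (craft hinge): fiber=3 hinge=1 mica=3
After 9 (craft cloth): cloth=1 fiber=2 hinge=1 mica=3
After 10 (craft cloth): cloth=2 fiber=1 hinge=1 mica=3
After 11 (craft cloth): cloth=3 hinge=1 mica=3
After 12 (gather 7 silver): cloth=3 hinge=1 mica=3 silver=7
After 13 (gather 7 fiber): cloth=3 fiber=7 hinge=1 mica=3 silver=7
After 14 (craft cloth): cloth=4 fiber=6 hinge=1 mica=3 silver=7
After 15 (craft cloth): cloth=5 fiber=5 hinge=1 mica=3 silver=7
After 16 (gather 1 silver): cloth=5 fiber=5 hinge=1 mica=3 silver=8
After 17 (gather 8 silver): cloth=5 fiber=5 hinge=1 mica=3 silver=16
After 18 (gather 3 flax): cloth=5 fiber=5 flax=3 hinge=1 mica=3 silver=16
After 19 (craft brick): brick=1 cloth=5 fiber=5 hinge=1 mica=3 silver=13
After 20 (gather 6 flax): brick=1 cloth=5 fiber=5 flax=6 hinge=1 mica=3 silver=13
After 21 (craft cloth): brick=1 cloth=6 fiber=4 flax=6 hinge=1 mica=3 silver=13
After 22 (craft brick): brick=2 cloth=6 fiber=4 flax=3 hinge=1 mica=3 silver=10

Answer: brick=2 cloth=6 fiber=4 flax=3 hinge=1 mica=3 silver=10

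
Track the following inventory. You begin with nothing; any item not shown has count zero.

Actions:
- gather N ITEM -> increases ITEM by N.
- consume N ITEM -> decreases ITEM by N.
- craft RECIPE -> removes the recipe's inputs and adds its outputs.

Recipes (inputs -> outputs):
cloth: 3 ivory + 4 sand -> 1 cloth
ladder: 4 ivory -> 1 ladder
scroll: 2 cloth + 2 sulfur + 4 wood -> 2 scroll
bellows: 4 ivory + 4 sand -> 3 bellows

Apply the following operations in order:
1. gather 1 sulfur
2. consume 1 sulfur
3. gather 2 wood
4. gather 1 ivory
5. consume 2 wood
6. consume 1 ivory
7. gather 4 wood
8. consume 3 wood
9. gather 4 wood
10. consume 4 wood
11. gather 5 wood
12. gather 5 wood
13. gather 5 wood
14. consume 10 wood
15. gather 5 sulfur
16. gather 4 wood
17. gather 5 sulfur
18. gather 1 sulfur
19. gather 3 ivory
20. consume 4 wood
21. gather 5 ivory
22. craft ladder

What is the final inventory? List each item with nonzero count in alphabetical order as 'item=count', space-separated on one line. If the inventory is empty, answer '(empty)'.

Answer: ivory=4 ladder=1 sulfur=11 wood=6

Derivation:
After 1 (gather 1 sulfur): sulfur=1
After 2 (consume 1 sulfur): (empty)
After 3 (gather 2 wood): wood=2
After 4 (gather 1 ivory): ivory=1 wood=2
After 5 (consume 2 wood): ivory=1
After 6 (consume 1 ivory): (empty)
After 7 (gather 4 wood): wood=4
After 8 (consume 3 wood): wood=1
After 9 (gather 4 wood): wood=5
After 10 (consume 4 wood): wood=1
After 11 (gather 5 wood): wood=6
After 12 (gather 5 wood): wood=11
After 13 (gather 5 wood): wood=16
After 14 (consume 10 wood): wood=6
After 15 (gather 5 sulfur): sulfur=5 wood=6
After 16 (gather 4 wood): sulfur=5 wood=10
After 17 (gather 5 sulfur): sulfur=10 wood=10
After 18 (gather 1 sulfur): sulfur=11 wood=10
After 19 (gather 3 ivory): ivory=3 sulfur=11 wood=10
After 20 (consume 4 wood): ivory=3 sulfur=11 wood=6
After 21 (gather 5 ivory): ivory=8 sulfur=11 wood=6
After 22 (craft ladder): ivory=4 ladder=1 sulfur=11 wood=6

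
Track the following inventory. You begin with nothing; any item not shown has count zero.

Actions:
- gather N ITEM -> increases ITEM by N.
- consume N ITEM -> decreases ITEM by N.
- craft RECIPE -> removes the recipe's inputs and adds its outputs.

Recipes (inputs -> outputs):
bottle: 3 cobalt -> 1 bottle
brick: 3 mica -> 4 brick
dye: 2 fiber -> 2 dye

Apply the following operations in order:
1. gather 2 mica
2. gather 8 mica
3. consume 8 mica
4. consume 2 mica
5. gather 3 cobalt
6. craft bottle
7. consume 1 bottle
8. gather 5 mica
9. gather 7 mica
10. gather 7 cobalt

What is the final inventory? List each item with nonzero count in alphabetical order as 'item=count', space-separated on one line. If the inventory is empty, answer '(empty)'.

Answer: cobalt=7 mica=12

Derivation:
After 1 (gather 2 mica): mica=2
After 2 (gather 8 mica): mica=10
After 3 (consume 8 mica): mica=2
After 4 (consume 2 mica): (empty)
After 5 (gather 3 cobalt): cobalt=3
After 6 (craft bottle): bottle=1
After 7 (consume 1 bottle): (empty)
After 8 (gather 5 mica): mica=5
After 9 (gather 7 mica): mica=12
After 10 (gather 7 cobalt): cobalt=7 mica=12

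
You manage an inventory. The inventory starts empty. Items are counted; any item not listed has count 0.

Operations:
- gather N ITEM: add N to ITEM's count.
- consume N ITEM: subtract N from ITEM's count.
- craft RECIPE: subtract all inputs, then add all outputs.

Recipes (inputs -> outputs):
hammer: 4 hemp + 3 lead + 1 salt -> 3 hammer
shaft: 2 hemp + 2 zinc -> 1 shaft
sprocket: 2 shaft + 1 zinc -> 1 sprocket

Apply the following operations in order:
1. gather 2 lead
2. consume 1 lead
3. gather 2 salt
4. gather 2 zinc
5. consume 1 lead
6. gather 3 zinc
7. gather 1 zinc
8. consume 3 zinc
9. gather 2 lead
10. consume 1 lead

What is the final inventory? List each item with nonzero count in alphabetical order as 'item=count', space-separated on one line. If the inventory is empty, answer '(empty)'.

Answer: lead=1 salt=2 zinc=3

Derivation:
After 1 (gather 2 lead): lead=2
After 2 (consume 1 lead): lead=1
After 3 (gather 2 salt): lead=1 salt=2
After 4 (gather 2 zinc): lead=1 salt=2 zinc=2
After 5 (consume 1 lead): salt=2 zinc=2
After 6 (gather 3 zinc): salt=2 zinc=5
After 7 (gather 1 zinc): salt=2 zinc=6
After 8 (consume 3 zinc): salt=2 zinc=3
After 9 (gather 2 lead): lead=2 salt=2 zinc=3
After 10 (consume 1 lead): lead=1 salt=2 zinc=3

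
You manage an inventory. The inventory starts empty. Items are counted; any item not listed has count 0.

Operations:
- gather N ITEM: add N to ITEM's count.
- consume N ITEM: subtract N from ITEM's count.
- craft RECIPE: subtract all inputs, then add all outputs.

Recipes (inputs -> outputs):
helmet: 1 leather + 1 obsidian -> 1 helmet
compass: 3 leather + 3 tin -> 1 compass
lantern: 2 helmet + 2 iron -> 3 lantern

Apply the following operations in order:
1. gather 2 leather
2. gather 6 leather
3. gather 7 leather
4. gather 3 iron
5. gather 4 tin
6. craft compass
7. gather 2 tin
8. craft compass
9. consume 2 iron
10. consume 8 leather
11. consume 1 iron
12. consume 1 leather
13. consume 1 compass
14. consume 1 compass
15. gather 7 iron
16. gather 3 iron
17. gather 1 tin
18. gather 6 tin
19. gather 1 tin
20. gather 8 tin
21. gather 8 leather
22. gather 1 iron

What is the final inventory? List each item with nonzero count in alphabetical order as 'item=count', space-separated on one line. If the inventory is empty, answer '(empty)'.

Answer: iron=11 leather=8 tin=16

Derivation:
After 1 (gather 2 leather): leather=2
After 2 (gather 6 leather): leather=8
After 3 (gather 7 leather): leather=15
After 4 (gather 3 iron): iron=3 leather=15
After 5 (gather 4 tin): iron=3 leather=15 tin=4
After 6 (craft compass): compass=1 iron=3 leather=12 tin=1
After 7 (gather 2 tin): compass=1 iron=3 leather=12 tin=3
After 8 (craft compass): compass=2 iron=3 leather=9
After 9 (consume 2 iron): compass=2 iron=1 leather=9
After 10 (consume 8 leather): compass=2 iron=1 leather=1
After 11 (consume 1 iron): compass=2 leather=1
After 12 (consume 1 leather): compass=2
After 13 (consume 1 compass): compass=1
After 14 (consume 1 compass): (empty)
After 15 (gather 7 iron): iron=7
After 16 (gather 3 iron): iron=10
After 17 (gather 1 tin): iron=10 tin=1
After 18 (gather 6 tin): iron=10 tin=7
After 19 (gather 1 tin): iron=10 tin=8
After 20 (gather 8 tin): iron=10 tin=16
After 21 (gather 8 leather): iron=10 leather=8 tin=16
After 22 (gather 1 iron): iron=11 leather=8 tin=16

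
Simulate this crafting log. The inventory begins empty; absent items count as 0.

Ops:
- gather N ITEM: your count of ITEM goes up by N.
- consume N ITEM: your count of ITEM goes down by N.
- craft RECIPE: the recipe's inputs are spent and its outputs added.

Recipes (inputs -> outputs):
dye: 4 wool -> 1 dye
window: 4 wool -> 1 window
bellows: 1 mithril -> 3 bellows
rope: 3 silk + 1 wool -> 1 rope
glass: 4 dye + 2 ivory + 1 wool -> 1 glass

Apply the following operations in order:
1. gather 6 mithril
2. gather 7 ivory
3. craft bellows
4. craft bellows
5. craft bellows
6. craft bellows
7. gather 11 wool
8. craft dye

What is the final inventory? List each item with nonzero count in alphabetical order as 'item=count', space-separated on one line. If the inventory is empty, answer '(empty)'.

Answer: bellows=12 dye=1 ivory=7 mithril=2 wool=7

Derivation:
After 1 (gather 6 mithril): mithril=6
After 2 (gather 7 ivory): ivory=7 mithril=6
After 3 (craft bellows): bellows=3 ivory=7 mithril=5
After 4 (craft bellows): bellows=6 ivory=7 mithril=4
After 5 (craft bellows): bellows=9 ivory=7 mithril=3
After 6 (craft bellows): bellows=12 ivory=7 mithril=2
After 7 (gather 11 wool): bellows=12 ivory=7 mithril=2 wool=11
After 8 (craft dye): bellows=12 dye=1 ivory=7 mithril=2 wool=7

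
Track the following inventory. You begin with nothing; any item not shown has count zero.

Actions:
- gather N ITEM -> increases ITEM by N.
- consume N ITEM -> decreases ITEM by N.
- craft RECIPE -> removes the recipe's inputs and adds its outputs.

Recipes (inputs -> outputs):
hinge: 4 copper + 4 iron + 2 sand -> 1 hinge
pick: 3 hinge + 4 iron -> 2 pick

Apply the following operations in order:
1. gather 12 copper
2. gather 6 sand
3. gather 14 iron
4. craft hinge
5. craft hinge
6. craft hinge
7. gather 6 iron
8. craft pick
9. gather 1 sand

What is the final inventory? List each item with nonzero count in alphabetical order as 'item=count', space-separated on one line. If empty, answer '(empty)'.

Answer: iron=4 pick=2 sand=1

Derivation:
After 1 (gather 12 copper): copper=12
After 2 (gather 6 sand): copper=12 sand=6
After 3 (gather 14 iron): copper=12 iron=14 sand=6
After 4 (craft hinge): copper=8 hinge=1 iron=10 sand=4
After 5 (craft hinge): copper=4 hinge=2 iron=6 sand=2
After 6 (craft hinge): hinge=3 iron=2
After 7 (gather 6 iron): hinge=3 iron=8
After 8 (craft pick): iron=4 pick=2
After 9 (gather 1 sand): iron=4 pick=2 sand=1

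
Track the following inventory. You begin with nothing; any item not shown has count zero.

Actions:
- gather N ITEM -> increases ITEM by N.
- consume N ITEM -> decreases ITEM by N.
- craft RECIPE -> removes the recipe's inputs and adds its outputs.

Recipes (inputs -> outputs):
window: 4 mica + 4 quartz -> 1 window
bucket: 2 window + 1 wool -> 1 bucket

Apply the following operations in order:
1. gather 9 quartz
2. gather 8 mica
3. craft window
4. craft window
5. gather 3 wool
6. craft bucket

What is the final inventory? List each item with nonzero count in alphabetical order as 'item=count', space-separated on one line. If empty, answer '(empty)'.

Answer: bucket=1 quartz=1 wool=2

Derivation:
After 1 (gather 9 quartz): quartz=9
After 2 (gather 8 mica): mica=8 quartz=9
After 3 (craft window): mica=4 quartz=5 window=1
After 4 (craft window): quartz=1 window=2
After 5 (gather 3 wool): quartz=1 window=2 wool=3
After 6 (craft bucket): bucket=1 quartz=1 wool=2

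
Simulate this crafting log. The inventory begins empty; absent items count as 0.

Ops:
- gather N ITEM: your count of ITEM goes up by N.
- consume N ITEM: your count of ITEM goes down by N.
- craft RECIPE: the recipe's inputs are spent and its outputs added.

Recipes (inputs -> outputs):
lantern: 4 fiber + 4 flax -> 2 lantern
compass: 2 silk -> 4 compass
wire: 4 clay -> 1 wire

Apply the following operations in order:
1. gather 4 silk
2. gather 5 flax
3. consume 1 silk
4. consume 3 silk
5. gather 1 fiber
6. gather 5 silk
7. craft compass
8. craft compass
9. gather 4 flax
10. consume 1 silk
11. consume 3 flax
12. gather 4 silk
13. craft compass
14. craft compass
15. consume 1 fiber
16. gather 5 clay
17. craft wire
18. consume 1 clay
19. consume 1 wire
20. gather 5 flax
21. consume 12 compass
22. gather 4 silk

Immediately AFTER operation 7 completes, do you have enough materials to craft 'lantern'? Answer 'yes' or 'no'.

Answer: no

Derivation:
After 1 (gather 4 silk): silk=4
After 2 (gather 5 flax): flax=5 silk=4
After 3 (consume 1 silk): flax=5 silk=3
After 4 (consume 3 silk): flax=5
After 5 (gather 1 fiber): fiber=1 flax=5
After 6 (gather 5 silk): fiber=1 flax=5 silk=5
After 7 (craft compass): compass=4 fiber=1 flax=5 silk=3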